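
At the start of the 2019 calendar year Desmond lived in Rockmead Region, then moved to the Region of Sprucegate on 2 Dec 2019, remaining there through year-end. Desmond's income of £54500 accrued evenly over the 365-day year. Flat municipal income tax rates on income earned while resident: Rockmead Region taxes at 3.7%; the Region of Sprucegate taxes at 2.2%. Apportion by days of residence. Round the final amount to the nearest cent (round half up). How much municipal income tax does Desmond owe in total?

Rockmead Region, 1 Jan – 1 Dec 2019: 335 days → £54500 × 3.7% × 335/365 = £1850.7603
The Region of Sprucegate, 2 Dec – 31 Dec 2019: 30 days → £54500 × 2.2% × 30/365 = £98.5479
Total = £1949.3082

£1949.31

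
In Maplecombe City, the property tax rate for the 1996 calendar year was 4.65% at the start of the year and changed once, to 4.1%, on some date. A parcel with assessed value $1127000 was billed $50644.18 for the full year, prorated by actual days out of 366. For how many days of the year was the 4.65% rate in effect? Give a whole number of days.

Let d = days at the first rate; then 366 − d days at the second rate.
$1127000 × [4.65%·d + 4.1%·(366−d)] / 366 = $50644.18
Solving gives d = 262, so the new rate took effect on 19 September 1996.

262 days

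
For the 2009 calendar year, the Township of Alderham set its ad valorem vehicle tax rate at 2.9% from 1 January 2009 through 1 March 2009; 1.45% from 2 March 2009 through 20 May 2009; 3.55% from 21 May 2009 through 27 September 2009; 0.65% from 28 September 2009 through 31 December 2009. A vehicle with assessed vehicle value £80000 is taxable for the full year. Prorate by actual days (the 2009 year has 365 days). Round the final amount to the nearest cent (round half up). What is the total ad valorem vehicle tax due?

1 January – 1 March 2009: 60 days at 2.9% → £80000 × 2.9% × 60/365 = £381.3699
2 March – 20 May 2009: 80 days at 1.45% → £80000 × 1.45% × 80/365 = £254.2466
21 May – 27 September 2009: 130 days at 3.55% → £80000 × 3.55% × 130/365 = £1011.5068
28 September – 31 December 2009: 95 days at 0.65% → £80000 × 0.65% × 95/365 = £135.3425
Total = £1782.4658

£1782.47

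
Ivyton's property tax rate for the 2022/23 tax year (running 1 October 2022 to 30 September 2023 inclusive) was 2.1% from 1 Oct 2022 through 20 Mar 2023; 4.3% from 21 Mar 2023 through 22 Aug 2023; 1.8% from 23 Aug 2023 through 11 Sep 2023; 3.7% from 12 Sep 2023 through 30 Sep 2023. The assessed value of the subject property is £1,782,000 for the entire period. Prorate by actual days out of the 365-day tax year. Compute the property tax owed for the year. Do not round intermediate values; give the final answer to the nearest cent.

1 Oct 2022 – 20 Mar 2023: 171 days at 2.1% → £1,782,000 × 2.1% × 171/365 = £17,531.9507
21 Mar – 22 Aug 2023: 155 days at 4.3% → £1,782,000 × 4.3% × 155/365 = £32,539.8082
23 Aug – 11 Sep 2023: 20 days at 1.8% → £1,782,000 × 1.8% × 20/365 = £1,757.5890
12 Sep – 30 Sep 2023: 19 days at 3.7% → £1,782,000 × 3.7% × 19/365 = £3,432.1808
Total = £55,261.5288

£55,261.53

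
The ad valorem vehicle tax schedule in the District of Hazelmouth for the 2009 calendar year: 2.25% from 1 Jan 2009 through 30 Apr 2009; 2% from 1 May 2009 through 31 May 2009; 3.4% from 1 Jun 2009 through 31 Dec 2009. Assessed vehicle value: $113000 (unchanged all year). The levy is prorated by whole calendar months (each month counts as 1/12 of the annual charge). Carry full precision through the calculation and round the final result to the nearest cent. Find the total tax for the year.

1 Jan – 30 Apr 2009: 4 months at 2.25% → $113000 × 2.25% × 4/12 = $847.5000
1 May – 31 May 2009: 1 month at 2% → $113000 × 2% × 1/12 = $188.3333
1 Jun – 31 Dec 2009: 7 months at 3.4% → $113000 × 3.4% × 7/12 = $2241.1667
Total = $3277.0000

$3277.00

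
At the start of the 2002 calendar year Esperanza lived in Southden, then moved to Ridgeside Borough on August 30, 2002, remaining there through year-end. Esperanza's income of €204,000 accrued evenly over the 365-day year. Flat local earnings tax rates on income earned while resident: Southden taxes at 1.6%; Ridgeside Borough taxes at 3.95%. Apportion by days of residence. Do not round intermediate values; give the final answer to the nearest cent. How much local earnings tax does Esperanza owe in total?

€4,892.65

Southden, January 1 – August 29, 2002: 241 days → €204,000 × 1.6% × 241/365 = €2,155.1342
Ridgeside Borough, August 30 – December 31, 2002: 124 days → €204,000 × 3.95% × 124/365 = €2,737.5123
Total = €4,892.6466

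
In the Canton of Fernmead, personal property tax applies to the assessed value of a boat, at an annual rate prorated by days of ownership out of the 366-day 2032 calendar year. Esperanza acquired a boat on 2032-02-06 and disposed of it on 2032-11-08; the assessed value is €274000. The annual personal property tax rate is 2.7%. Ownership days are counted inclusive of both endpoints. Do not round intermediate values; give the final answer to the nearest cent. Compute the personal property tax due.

€5599.03

Days held (2032-02-06 to 2032-11-08): 277 out of 366
Tax = €274000 × 2.7% × 277/366 = €5599.0328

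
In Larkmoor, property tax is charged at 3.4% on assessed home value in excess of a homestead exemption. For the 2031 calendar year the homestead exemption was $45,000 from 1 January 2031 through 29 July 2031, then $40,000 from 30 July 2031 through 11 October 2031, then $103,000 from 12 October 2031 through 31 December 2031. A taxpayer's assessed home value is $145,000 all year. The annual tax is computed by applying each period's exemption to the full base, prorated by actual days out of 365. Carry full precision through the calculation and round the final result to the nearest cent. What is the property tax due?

1 January – 29 July 2031: 210 days, exemption $45,000 → ($145,000 − $45,000) × 3.4% × 210/365 = $1,956.1644
30 July – 11 October 2031: 74 days, exemption $40,000 → ($145,000 − $40,000) × 3.4% × 74/365 = $723.7808
12 October – 31 December 2031: 81 days, exemption $103,000 → ($145,000 − $103,000) × 3.4% × 81/365 = $316.8986
Total = $2,996.8438

$2,996.84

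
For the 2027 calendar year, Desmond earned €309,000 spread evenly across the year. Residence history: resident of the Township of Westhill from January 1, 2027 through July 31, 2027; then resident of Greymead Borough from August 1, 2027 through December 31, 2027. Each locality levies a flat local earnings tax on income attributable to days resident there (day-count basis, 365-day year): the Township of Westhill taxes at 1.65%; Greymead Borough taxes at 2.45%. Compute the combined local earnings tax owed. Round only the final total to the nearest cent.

€6,134.71

The Township of Westhill, January 1 – July 31, 2027: 212 days → €309,000 × 1.65% × 212/365 = €2,961.3205
Greymead Borough, August 1 – December 31, 2027: 153 days → €309,000 × 2.45% × 153/365 = €3,173.3877
Total = €6,134.7082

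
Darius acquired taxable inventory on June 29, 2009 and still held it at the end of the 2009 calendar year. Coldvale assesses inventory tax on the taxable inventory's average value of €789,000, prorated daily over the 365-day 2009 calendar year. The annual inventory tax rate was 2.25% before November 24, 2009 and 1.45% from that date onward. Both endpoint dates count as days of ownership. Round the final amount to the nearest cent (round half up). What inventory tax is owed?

June 29 – November 23, 2009: 148 days at 2.25% → €789,000 × 2.25% × 148/365 = €7,198.2740
November 24 – December 31, 2009: 38 days at 1.45% → €789,000 × 1.45% × 38/365 = €1,191.0658
Total = €8,389.3397

€8,389.34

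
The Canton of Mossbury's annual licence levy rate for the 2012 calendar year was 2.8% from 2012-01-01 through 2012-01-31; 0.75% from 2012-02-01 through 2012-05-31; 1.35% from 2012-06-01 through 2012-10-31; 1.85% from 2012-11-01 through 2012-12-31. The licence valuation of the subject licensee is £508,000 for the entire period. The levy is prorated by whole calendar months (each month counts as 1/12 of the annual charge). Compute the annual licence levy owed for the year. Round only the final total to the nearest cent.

2012-01-01 to 2012-01-31: 1 month at 2.8% → £508,000 × 2.8% × 1/12 = £1,185.3333
2012-02-01 to 2012-05-31: 4 months at 0.75% → £508,000 × 0.75% × 4/12 = £1,270.0000
2012-06-01 to 2012-10-31: 5 months at 1.35% → £508,000 × 1.35% × 5/12 = £2,857.5000
2012-11-01 to 2012-12-31: 2 months at 1.85% → £508,000 × 1.85% × 2/12 = £1,566.3333
Total = £6,879.1667

£6,879.17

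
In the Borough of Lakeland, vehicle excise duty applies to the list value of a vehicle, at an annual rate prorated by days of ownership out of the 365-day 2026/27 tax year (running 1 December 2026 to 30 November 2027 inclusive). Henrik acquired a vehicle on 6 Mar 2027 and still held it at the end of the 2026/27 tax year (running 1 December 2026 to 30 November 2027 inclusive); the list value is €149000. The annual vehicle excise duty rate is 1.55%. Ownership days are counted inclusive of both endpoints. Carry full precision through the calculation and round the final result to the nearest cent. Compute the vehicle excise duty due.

€1708.40

Days held (6 Mar – 30 Nov 2027): 270 out of 365
Tax = €149000 × 1.55% × 270/365 = €1708.3973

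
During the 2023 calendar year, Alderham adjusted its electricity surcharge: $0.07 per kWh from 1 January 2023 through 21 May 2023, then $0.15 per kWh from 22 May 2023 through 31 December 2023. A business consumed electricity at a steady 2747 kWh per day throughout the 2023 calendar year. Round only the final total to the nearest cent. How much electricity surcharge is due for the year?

1 January – 21 May 2023: 141 days × 2747 kWh/day = 387,327 kWh at $0.07/kWh → $27,112.89
22 May – 31 December 2023: 224 days × 2747 kWh/day = 615,328 kWh at $0.15/kWh → $92,299.20

$119,412.09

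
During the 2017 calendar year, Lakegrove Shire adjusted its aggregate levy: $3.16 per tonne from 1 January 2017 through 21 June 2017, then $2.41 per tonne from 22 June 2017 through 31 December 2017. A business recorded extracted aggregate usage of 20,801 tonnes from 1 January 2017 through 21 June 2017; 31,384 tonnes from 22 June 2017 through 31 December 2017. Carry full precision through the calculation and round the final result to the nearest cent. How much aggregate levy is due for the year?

$141,366.60

1 January – 21 June 2017: 20,801 tonnes at $3.16/tonne → $65,731.16
22 June – 31 December 2017: 31,384 tonnes at $2.41/tonne → $75,635.44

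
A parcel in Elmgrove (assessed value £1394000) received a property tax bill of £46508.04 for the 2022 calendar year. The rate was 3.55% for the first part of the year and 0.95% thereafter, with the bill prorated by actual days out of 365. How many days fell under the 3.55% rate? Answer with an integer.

Let d = days at the first rate; then 365 − d days at the second rate.
£1394000 × [3.55%·d + 0.95%·(365−d)] / 365 = £46508.04
Solving gives d = 335, so the new rate took effect on 2 Dec 2022.

335 days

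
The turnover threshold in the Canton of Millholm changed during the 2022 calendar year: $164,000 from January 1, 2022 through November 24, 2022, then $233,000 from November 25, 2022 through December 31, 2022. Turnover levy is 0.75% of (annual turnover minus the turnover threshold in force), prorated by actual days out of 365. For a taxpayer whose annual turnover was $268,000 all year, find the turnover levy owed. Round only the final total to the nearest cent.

$727.54

January 1 – November 24, 2022: 328 days, exemption $164,000 → ($268,000 − $164,000) × 0.75% × 328/365 = $700.9315
November 25 – December 31, 2022: 37 days, exemption $233,000 → ($268,000 − $233,000) × 0.75% × 37/365 = $26.6096
Total = $727.5411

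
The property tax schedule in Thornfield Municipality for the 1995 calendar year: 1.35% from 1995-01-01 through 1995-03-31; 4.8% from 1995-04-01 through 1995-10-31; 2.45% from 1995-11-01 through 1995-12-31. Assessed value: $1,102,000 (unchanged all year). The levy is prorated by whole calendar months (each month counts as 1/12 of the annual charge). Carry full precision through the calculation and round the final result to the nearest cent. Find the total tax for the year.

1995-01-01 to 1995-03-31: 3 months at 1.35% → $1,102,000 × 1.35% × 3/12 = $3,719.2500
1995-04-01 to 1995-10-31: 7 months at 4.8% → $1,102,000 × 4.8% × 7/12 = $30,856.0000
1995-11-01 to 1995-12-31: 2 months at 2.45% → $1,102,000 × 2.45% × 2/12 = $4,499.8333
Total = $39,075.0833

$39,075.08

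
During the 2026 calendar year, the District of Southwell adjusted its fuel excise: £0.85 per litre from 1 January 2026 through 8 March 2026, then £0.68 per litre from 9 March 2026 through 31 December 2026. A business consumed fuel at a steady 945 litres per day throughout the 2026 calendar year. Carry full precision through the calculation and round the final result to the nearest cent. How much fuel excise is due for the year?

1 January – 8 March 2026: 67 days × 945 litres/day = 63,315 litres at £0.85/litre → £53817.75
9 March – 31 December 2026: 298 days × 945 litres/day = 281,610 litres at £0.68/litre → £191494.80

£245312.55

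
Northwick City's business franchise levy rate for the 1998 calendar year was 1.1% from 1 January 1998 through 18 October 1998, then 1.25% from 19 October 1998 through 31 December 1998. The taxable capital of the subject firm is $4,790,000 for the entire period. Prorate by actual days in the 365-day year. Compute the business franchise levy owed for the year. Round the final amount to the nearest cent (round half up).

$54,146.68

1 January – 18 October 1998: 291 days at 1.1% → $4,790,000 × 1.1% × 291/365 = $42,007.6438
19 October – 31 December 1998: 74 days at 1.25% → $4,790,000 × 1.25% × 74/365 = $12,139.0411
Total = $54,146.6849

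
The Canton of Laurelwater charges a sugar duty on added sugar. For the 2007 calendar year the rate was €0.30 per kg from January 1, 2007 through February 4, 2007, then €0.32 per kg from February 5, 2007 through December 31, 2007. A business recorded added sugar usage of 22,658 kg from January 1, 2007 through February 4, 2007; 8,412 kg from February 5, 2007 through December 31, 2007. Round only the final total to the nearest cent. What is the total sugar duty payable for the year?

€9,489.24

January 1 – February 4, 2007: 22,658 kg at €0.30/kg → €6,797.40
February 5 – December 31, 2007: 8,412 kg at €0.32/kg → €2,691.84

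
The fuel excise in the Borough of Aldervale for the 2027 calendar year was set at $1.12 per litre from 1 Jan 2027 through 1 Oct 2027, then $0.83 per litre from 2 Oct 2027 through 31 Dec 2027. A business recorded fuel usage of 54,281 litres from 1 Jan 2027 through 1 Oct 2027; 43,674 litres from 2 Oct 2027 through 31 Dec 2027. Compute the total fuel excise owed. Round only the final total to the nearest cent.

$97,044.14

1 Jan – 1 Oct 2027: 54,281 litres at $1.12/litre → $60,794.72
2 Oct – 31 Dec 2027: 43,674 litres at $0.83/litre → $36,249.42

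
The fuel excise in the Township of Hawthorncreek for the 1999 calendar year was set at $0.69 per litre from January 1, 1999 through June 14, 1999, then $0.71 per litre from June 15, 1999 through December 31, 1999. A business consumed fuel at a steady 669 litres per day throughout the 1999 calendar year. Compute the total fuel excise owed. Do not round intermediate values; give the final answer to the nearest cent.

$171,163.65

January 1 – June 14, 1999: 165 days × 669 litres/day = 110,385 litres at $0.69/litre → $76,165.65
June 15 – December 31, 1999: 200 days × 669 litres/day = 133,800 litres at $0.71/litre → $94,998.00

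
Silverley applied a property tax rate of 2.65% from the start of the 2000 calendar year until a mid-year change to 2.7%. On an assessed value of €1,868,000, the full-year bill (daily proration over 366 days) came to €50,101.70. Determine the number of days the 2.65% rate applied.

Let d = days at the first rate; then 366 − d days at the second rate.
€1,868,000 × [2.65%·d + 2.7%·(366−d)] / 366 = €50,101.70
Solving gives d = 131, so the new rate took effect on May 11, 2000.

131 days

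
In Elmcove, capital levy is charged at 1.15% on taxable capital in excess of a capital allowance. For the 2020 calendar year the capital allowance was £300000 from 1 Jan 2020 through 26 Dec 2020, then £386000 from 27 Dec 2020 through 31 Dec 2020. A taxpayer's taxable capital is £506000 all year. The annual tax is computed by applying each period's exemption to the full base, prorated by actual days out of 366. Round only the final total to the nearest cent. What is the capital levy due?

1 Jan – 26 Dec 2020: 361 days, exemption £300000 → (£506000 − £300000) × 1.15% × 361/366 = £2336.6366
27 Dec – 31 Dec 2020: 5 days, exemption £386000 → (£506000 − £386000) × 1.15% × 5/366 = £18.8525
Total = £2355.4891

£2355.49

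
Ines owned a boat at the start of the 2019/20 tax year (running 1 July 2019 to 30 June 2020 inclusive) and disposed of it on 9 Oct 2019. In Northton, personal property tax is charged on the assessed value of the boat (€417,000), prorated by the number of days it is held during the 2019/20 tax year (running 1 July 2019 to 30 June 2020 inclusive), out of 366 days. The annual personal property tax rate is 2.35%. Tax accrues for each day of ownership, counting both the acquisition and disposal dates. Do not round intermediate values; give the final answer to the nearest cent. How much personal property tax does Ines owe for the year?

€2,704.23

Days held (1 Jul – 9 Oct 2019): 101 out of 366
Tax = €417,000 × 2.35% × 101/366 = €2,704.2336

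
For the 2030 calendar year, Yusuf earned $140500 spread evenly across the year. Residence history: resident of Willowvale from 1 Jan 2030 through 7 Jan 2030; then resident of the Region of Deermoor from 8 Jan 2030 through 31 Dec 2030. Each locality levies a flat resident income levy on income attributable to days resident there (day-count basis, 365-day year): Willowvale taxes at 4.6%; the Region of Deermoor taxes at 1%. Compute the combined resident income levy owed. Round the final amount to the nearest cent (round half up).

$1502.00

Willowvale, 1 Jan – 7 Jan 2030: 7 days → $140500 × 4.6% × 7/365 = $123.9479
The Region of Deermoor, 8 Jan – 31 Dec 2030: 358 days → $140500 × 1% × 358/365 = $1378.0548
Total = $1502.0027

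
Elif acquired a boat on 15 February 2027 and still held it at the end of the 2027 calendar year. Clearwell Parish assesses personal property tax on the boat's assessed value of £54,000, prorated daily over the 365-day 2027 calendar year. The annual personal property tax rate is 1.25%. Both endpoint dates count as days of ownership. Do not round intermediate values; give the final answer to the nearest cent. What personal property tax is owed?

Days held (15 February – 31 December 2027): 320 out of 365
Tax = £54,000 × 1.25% × 320/365 = £591.7808

£591.78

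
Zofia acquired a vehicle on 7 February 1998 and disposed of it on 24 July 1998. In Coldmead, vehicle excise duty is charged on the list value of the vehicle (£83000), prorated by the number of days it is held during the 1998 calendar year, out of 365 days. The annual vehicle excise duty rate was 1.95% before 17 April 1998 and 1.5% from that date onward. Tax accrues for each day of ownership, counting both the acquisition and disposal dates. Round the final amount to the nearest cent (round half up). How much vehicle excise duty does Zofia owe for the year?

£643.65

7 February – 16 April 1998: 69 days at 1.95% → £83000 × 1.95% × 69/365 = £305.9630
17 April – 24 July 1998: 99 days at 1.5% → £83000 × 1.5% × 99/365 = £337.6849
Total = £643.6479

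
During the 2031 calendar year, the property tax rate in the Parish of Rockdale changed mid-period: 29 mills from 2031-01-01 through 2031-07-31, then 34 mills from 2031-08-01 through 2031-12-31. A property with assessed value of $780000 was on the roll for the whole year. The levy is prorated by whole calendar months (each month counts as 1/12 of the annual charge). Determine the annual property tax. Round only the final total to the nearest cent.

$24245.00

2031-01-01 to 2031-07-31: 7 months at 29 mills → $780000 × 2.9% × 7/12 = $13195.0000
2031-08-01 to 2031-12-31: 5 months at 34 mills → $780000 × 3.4% × 5/12 = $11050.0000
Total = $24245.0000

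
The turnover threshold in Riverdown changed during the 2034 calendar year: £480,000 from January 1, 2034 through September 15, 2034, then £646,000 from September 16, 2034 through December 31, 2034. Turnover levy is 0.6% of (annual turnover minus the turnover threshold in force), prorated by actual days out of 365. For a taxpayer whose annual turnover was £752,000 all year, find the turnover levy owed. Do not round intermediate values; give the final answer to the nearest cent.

£1,340.02

January 1 – September 15, 2034: 258 days, exemption £480,000 → (£752,000 − £480,000) × 0.6% × 258/365 = £1,153.5781
September 16 – December 31, 2034: 107 days, exemption £646,000 → (£752,000 − £646,000) × 0.6% × 107/365 = £186.4438
Total = £1,340.0219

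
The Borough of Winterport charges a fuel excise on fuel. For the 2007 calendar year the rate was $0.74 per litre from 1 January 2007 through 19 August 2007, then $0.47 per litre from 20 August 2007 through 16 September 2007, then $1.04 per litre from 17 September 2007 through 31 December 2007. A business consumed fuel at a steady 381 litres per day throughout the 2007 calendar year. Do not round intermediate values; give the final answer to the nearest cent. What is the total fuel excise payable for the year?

$112,143.54

1 January – 19 August 2007: 231 days × 381 litres/day = 88,011 litres at $0.74/litre → $65,128.14
20 August – 16 September 2007: 28 days × 381 litres/day = 10,668 litres at $0.47/litre → $5,013.96
17 September – 31 December 2007: 106 days × 381 litres/day = 40,386 litres at $1.04/litre → $42,001.44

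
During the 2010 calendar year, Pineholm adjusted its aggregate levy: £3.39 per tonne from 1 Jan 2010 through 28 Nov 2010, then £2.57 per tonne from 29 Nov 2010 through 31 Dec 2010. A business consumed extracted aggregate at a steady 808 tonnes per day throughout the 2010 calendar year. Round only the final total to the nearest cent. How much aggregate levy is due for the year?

£977,914.32

1 Jan – 28 Nov 2010: 332 days × 808 tonnes/day = 268,256 tonnes at £3.39/tonne → £909,387.84
29 Nov – 31 Dec 2010: 33 days × 808 tonnes/day = 26,664 tonnes at £2.57/tonne → £68,526.48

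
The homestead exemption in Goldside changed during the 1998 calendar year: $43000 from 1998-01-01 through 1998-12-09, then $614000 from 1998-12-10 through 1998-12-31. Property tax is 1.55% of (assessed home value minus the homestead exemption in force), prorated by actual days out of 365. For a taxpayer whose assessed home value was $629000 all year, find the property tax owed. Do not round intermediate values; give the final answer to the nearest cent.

$8549.55

1998-01-01 to 1998-12-09: 343 days, exemption $43000 → ($629000 − $43000) × 1.55% × 343/365 = $8535.5315
1998-12-10 to 1998-12-31: 22 days, exemption $614000 → ($629000 − $614000) × 1.55% × 22/365 = $14.0137
Total = $8549.5452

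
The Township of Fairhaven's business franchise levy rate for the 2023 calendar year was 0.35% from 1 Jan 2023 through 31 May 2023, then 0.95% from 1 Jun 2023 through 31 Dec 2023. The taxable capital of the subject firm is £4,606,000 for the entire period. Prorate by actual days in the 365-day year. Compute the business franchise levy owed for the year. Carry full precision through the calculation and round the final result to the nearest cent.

1 Jan – 31 May 2023: 151 days at 0.35% → £4,606,000 × 0.35% × 151/365 = £6,669.2356
1 Jun – 31 Dec 2023: 214 days at 0.95% → £4,606,000 × 0.95% × 214/365 = £25,654.7890
Total = £32,324.0247

£32,324.02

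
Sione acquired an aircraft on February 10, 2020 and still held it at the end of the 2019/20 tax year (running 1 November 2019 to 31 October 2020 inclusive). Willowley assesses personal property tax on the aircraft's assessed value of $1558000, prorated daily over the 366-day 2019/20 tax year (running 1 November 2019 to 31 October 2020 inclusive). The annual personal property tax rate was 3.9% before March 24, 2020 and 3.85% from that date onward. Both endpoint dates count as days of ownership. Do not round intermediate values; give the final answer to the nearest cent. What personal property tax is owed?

February 10 – March 23, 2020: 43 days at 3.9% → $1558000 × 3.9% × 43/366 = $7138.7049
March 24 – October 31, 2020: 222 days at 3.85% → $1558000 × 3.85% × 222/366 = $36383.1311
Total = $43521.8361

$43521.84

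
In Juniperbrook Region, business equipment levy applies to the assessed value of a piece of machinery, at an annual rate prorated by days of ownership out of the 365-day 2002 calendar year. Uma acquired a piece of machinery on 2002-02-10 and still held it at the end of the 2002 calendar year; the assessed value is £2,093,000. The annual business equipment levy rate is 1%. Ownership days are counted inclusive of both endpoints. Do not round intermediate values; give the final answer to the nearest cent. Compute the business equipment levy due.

Days held (2002-02-10 to 2002-12-31): 325 out of 365
Tax = £2,093,000 × 1% × 325/365 = £18,636.3014

£18,636.30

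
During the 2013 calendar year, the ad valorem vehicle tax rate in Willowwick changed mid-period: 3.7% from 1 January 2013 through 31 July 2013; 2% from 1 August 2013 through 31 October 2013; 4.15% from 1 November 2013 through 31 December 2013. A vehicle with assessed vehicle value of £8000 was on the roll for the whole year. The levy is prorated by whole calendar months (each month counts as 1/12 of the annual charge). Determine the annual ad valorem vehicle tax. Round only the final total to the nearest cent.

£268.00

1 January – 31 July 2013: 7 months at 3.7% → £8000 × 3.7% × 7/12 = £172.6667
1 August – 31 October 2013: 3 months at 2% → £8000 × 2% × 3/12 = £40.0000
1 November – 31 December 2013: 2 months at 4.15% → £8000 × 4.15% × 2/12 = £55.3333
Total = £268.0000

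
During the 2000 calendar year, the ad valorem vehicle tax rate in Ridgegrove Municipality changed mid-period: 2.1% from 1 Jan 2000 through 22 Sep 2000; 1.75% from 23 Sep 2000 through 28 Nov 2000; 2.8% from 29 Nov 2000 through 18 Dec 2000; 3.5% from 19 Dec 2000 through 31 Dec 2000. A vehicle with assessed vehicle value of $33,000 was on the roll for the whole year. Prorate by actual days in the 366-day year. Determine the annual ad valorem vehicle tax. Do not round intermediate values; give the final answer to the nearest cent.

1 Jan – 22 Sep 2000: 266 days at 2.1% → $33,000 × 2.1% × 266/366 = $503.6557
23 Sep – 28 Nov 2000: 67 days at 1.75% → $33,000 × 1.75% × 67/366 = $105.7172
29 Nov – 18 Dec 2000: 20 days at 2.8% → $33,000 × 2.8% × 20/366 = $50.4918
19 Dec – 31 Dec 2000: 13 days at 3.5% → $33,000 × 3.5% × 13/366 = $41.0246
Total = $700.8893

$700.89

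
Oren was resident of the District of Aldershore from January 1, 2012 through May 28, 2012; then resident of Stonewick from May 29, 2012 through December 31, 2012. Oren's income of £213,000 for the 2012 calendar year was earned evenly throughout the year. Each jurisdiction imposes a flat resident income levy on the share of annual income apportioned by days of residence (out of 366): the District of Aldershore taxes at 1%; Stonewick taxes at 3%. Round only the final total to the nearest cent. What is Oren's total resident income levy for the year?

The District of Aldershore, January 1 – May 28, 2012: 149 days → £213,000 × 1% × 149/366 = £867.1311
Stonewick, May 29 – December 31, 2012: 217 days → £213,000 × 3% × 217/366 = £3,788.6066
Total = £4,655.7377

£4,655.74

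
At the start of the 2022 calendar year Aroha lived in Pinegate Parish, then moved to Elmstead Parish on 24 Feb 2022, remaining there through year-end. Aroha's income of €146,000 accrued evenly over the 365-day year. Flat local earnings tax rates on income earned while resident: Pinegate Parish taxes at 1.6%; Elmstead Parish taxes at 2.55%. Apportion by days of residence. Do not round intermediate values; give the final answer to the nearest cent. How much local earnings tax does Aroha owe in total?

€3,517.80

Pinegate Parish, 1 Jan – 23 Feb 2022: 54 days → €146,000 × 1.6% × 54/365 = €345.6000
Elmstead Parish, 24 Feb – 31 Dec 2022: 311 days → €146,000 × 2.55% × 311/365 = €3,172.2000
Total = €3,517.8000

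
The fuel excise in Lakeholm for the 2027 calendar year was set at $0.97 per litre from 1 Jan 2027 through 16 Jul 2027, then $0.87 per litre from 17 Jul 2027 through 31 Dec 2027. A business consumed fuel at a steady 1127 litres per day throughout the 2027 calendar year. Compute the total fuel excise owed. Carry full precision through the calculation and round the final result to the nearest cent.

1 Jan – 16 Jul 2027: 197 days × 1127 litres/day = 222,019 litres at $0.97/litre → $215,358.43
17 Jul – 31 Dec 2027: 168 days × 1127 litres/day = 189,336 litres at $0.87/litre → $164,722.32

$380,080.75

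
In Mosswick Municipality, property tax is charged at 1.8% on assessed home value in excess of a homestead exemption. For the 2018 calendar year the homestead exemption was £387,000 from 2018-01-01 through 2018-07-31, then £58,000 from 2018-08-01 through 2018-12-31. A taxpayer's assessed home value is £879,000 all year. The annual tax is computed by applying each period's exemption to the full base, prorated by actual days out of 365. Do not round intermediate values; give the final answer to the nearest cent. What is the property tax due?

£11,338.37

2018-01-01 to 2018-07-31: 212 days, exemption £387,000 → (£879,000 − £387,000) × 1.8% × 212/365 = £5,143.7589
2018-08-01 to 2018-12-31: 153 days, exemption £58,000 → (£879,000 − £58,000) × 1.8% × 153/365 = £6,194.6137
Total = £11,338.3726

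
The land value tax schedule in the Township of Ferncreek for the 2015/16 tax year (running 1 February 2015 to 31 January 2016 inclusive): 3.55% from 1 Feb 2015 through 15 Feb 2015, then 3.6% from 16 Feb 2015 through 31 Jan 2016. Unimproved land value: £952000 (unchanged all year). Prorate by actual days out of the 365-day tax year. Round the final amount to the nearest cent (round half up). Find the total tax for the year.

£34252.44

1 Feb – 15 Feb 2015: 15 days at 3.55% → £952000 × 3.55% × 15/365 = £1388.8767
16 Feb 2015 – 31 Jan 2016: 350 days at 3.6% → £952000 × 3.6% × 350/365 = £32863.5616
Total = £34252.4384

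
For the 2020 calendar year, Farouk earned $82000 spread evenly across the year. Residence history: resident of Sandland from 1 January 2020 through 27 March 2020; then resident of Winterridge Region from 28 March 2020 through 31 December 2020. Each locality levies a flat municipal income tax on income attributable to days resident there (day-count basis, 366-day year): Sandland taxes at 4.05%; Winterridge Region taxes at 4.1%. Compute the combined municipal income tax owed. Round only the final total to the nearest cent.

$3352.25

Sandland, 1 January – 27 March 2020: 87 days → $82000 × 4.05% × 87/366 = $789.4180
Winterridge Region, 28 March – 31 December 2020: 279 days → $82000 × 4.1% × 279/366 = $2562.8361
Total = $3352.2541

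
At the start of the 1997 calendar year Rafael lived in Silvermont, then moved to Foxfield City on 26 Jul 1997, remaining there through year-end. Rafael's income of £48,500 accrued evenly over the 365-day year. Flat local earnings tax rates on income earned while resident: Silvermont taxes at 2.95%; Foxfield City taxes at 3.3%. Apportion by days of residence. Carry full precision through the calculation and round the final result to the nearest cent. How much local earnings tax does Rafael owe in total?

Silvermont, 1 Jan – 25 Jul 1997: 206 days → £48,500 × 2.95% × 206/365 = £807.4918
Foxfield City, 26 Jul – 31 Dec 1997: 159 days → £48,500 × 3.3% × 159/365 = £697.2041
Total = £1,504.6959

£1,504.70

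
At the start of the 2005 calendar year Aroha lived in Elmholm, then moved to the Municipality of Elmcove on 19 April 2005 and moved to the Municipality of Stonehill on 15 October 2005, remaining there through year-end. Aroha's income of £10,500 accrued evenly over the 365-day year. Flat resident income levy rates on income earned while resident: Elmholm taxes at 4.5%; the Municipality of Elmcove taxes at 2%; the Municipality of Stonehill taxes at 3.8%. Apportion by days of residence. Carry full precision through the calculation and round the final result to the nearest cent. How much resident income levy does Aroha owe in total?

Elmholm, 1 January – 18 April 2005: 108 days → £10,500 × 4.5% × 108/365 = £139.8082
The Municipality of Elmcove, 19 April – 14 October 2005: 179 days → £10,500 × 2% × 179/365 = £102.9863
The Municipality of Stonehill, 15 October – 31 December 2005: 78 days → £10,500 × 3.8% × 78/365 = £85.2658
Total = £328.0603

£328.06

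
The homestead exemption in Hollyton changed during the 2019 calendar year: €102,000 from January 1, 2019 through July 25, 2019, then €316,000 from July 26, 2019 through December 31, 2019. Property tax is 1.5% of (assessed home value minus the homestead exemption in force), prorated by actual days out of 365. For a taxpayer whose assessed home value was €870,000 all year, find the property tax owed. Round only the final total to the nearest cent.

€10,121.67

January 1 – July 25, 2019: 206 days, exemption €102,000 → (€870,000 − €102,000) × 1.5% × 206/365 = €6,501.6986
July 26 – December 31, 2019: 159 days, exemption €316,000 → (€870,000 − €316,000) × 1.5% × 159/365 = €3,619.9726
Total = €10,121.6712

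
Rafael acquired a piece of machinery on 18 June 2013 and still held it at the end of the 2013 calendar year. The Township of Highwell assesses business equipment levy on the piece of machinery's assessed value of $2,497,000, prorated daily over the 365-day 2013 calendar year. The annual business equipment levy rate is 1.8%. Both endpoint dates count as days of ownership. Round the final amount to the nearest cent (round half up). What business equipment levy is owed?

Days held (18 June – 31 December 2013): 197 out of 365
Tax = $2,497,000 × 1.8% × 197/365 = $24,258.5260

$24,258.53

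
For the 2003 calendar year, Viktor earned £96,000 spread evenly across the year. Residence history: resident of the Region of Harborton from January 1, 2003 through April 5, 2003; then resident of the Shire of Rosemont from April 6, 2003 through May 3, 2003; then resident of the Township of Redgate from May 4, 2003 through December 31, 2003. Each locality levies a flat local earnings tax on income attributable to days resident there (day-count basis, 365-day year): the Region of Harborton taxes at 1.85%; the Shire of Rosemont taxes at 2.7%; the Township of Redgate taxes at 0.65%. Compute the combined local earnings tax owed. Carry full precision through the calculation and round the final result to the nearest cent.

£1,074.81

The Region of Harborton, January 1 – April 5, 2003: 95 days → £96,000 × 1.85% × 95/365 = £462.2466
The Shire of Rosemont, April 6 – May 3, 2003: 28 days → £96,000 × 2.7% × 28/365 = £198.8384
The Township of Redgate, May 4 – December 31, 2003: 242 days → £96,000 × 0.65% × 242/365 = £413.7205
Total = £1,074.8055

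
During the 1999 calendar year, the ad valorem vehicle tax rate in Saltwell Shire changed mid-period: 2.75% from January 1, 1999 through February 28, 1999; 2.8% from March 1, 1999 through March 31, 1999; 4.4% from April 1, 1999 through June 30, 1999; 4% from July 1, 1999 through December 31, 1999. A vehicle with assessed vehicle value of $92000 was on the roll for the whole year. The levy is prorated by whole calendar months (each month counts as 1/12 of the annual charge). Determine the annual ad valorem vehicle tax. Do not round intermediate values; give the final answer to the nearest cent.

$3488.33

January 1 – February 28, 1999: 2 months at 2.75% → $92000 × 2.75% × 2/12 = $421.6667
March 1 – March 31, 1999: 1 month at 2.8% → $92000 × 2.8% × 1/12 = $214.6667
April 1 – June 30, 1999: 3 months at 4.4% → $92000 × 4.4% × 3/12 = $1012.0000
July 1 – December 31, 1999: 6 months at 4% → $92000 × 4% × 6/12 = $1840.0000
Total = $3488.3333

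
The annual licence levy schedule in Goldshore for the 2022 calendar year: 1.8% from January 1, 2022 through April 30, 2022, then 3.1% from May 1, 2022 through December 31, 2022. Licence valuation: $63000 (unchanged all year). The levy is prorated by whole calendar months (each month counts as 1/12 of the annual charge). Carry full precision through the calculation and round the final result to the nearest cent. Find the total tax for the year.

$1680.00

January 1 – April 30, 2022: 4 months at 1.8% → $63000 × 1.8% × 4/12 = $378.0000
May 1 – December 31, 2022: 8 months at 3.1% → $63000 × 3.1% × 8/12 = $1302.0000
Total = $1680.0000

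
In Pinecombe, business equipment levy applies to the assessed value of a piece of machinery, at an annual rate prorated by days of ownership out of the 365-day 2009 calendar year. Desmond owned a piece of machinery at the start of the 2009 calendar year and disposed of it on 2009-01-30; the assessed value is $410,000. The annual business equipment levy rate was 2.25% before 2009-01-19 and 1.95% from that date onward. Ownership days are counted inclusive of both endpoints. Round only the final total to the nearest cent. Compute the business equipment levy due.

$717.78

2009-01-01 to 2009-01-18: 18 days at 2.25% → $410,000 × 2.25% × 18/365 = $454.9315
2009-01-19 to 2009-01-30: 12 days at 1.95% → $410,000 × 1.95% × 12/365 = $262.8493
Total = $717.7808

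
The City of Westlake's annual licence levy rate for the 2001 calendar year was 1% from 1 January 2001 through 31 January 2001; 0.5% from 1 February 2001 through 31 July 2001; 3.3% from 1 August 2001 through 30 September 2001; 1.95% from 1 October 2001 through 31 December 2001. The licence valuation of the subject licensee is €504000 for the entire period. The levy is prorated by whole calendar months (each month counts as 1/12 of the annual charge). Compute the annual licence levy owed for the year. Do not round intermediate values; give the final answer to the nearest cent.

€6909.00

1 January – 31 January 2001: 1 month at 1% → €504000 × 1% × 1/12 = €420.0000
1 February – 31 July 2001: 6 months at 0.5% → €504000 × 0.5% × 6/12 = €1260.0000
1 August – 30 September 2001: 2 months at 3.3% → €504000 × 3.3% × 2/12 = €2772.0000
1 October – 31 December 2001: 3 months at 1.95% → €504000 × 1.95% × 3/12 = €2457.0000
Total = €6909.0000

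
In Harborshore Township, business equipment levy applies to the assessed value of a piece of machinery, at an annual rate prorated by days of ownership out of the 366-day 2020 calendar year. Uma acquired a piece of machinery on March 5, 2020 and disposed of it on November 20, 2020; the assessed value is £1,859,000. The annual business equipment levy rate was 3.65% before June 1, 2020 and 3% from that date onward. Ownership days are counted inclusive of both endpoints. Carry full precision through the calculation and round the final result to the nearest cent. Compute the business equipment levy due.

£42,675.73

March 5 – May 31, 2020: 88 days at 3.65% → £1,859,000 × 3.65% × 88/366 = £16,314.5027
June 1 – November 20, 2020: 173 days at 3% → £1,859,000 × 3% × 173/366 = £26,361.2295
Total = £42,675.7322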